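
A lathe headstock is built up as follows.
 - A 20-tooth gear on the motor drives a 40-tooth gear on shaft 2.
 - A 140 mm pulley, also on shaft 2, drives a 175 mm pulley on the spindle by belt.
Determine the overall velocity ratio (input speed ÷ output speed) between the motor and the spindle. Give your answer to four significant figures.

2.500

Each stage contributes driven/driver: gear mesh 40/20 = 2, belt 175/140 = 1.25.
Overall: 2 × 1.25 = 2.5.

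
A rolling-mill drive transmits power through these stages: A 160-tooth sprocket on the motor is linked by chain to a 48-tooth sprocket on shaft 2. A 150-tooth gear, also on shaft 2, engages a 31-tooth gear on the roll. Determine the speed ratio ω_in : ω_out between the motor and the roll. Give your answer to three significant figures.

Each stage contributes driven/driver: chain 48/160 = 0.3, gear mesh 31/150 = 0.20667.
Overall: 0.3 × 0.20667 = 0.062.

0.0620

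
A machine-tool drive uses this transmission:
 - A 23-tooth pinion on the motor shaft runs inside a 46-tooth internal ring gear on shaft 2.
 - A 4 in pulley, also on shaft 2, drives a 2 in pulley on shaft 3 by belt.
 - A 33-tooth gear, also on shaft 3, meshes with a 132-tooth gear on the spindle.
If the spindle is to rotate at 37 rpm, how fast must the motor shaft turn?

Overall ratio R = 2 × 0.5 × 4 = 4.
Required input speed = output speed × R = 37 × 4 = 148 rpm.

148 rpm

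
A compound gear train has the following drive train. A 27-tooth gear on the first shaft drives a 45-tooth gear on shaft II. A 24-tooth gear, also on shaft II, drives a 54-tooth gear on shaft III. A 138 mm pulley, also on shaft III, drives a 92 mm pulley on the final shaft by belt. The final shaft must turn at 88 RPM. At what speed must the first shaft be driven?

Overall ratio R = 1.6667 × 2.25 × 0.66667 = 2.5.
Required input speed = output speed × R = 88 × 2.5 = 220 RPM.

220 RPM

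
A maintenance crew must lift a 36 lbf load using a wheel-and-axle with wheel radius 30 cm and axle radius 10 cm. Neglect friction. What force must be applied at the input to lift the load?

12 lbf

Wheel-and-axle MA = R/r = 30/10 = 3.
Effort = load / MA = 36 / 3 = 12 lbf.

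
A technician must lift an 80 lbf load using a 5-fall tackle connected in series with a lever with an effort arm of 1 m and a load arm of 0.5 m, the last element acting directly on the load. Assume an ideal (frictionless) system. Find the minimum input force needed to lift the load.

8 lbf

Block-and-tackle MA = number of supporting rope parts = 5.
Lever MA = effort arm / load arm = 1/0.5 = 2.
Combined ideal MA = 5 × 2 = 10.
Effort = load / MA = 80 / 10 = 8 lbf.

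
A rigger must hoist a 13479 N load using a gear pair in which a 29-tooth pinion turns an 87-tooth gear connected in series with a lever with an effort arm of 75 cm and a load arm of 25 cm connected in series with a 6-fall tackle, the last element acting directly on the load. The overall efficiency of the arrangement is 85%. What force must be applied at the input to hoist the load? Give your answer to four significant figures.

293.7 N

Gear pair MA = 87/29 = 3.
Lever MA = effort arm / load arm = 75/25 = 3.
Block-and-tackle MA = number of supporting rope parts = 6.
Combined ideal MA = 3 × 3 × 6 = 54.
Actual MA = 54 × 0.85 = 45.9.
Effort = load / actual MA = 13479 / 45.9 = 293.66 N.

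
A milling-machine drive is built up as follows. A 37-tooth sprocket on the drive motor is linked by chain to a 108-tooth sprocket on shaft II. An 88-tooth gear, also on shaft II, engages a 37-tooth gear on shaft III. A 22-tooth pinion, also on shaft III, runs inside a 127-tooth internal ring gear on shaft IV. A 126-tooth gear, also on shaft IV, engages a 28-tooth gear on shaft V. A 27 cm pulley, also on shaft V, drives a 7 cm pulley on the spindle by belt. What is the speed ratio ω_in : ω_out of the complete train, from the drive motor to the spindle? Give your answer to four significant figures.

Each stage contributes driven/driver: chain 108/37 = 2.9189, gear mesh 37/88 = 0.42045, internal gear 127/22 = 5.7727, gear mesh 28/126 = 0.22222, belt 7/27 = 0.25926.
Overall: 2.9189 × 0.42045 × 5.7727 × 0.22222 × 0.25926 = 0.40817.

0.4082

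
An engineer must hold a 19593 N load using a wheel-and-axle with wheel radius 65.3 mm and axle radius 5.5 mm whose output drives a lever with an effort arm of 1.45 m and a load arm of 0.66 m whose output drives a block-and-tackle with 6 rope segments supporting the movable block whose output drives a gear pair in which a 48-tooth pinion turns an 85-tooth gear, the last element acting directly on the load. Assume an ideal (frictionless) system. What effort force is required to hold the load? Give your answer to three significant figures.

Wheel-and-axle MA = R/r = 65.3/5.5 = 11.873.
Lever MA = effort arm / load arm = 1.45/0.66 = 2.197.
Block-and-tackle MA = number of supporting rope parts = 6.
Gear pair MA = 85/48 = 1.7708.
Combined ideal MA = 11.873 × 2.197 × 6 × 1.7708 = 277.14.
Effort = load / MA = 19593 / 277.14 = 70.696 N.

70.7 N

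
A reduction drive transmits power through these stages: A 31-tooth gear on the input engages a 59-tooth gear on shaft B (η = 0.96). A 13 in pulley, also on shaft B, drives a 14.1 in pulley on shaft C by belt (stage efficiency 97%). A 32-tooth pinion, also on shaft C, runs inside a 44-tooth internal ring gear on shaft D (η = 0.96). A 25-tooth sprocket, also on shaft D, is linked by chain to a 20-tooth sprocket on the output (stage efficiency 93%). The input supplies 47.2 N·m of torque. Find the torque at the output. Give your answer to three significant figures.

89.1 N·m

After the gear mesh (59/31): 47.2 × 1.9032 × 0.96 = 86.239 N·m
After the belt (14.1/13): 86.239 × 1.0846 × 0.97 = 90.73 N·m
After the internal gear (44/32): 90.73 × 1.375 × 0.96 = 119.76 N·m
After the chain (20/25): 119.76 × 0.8 × 0.93 = 89.104 N·m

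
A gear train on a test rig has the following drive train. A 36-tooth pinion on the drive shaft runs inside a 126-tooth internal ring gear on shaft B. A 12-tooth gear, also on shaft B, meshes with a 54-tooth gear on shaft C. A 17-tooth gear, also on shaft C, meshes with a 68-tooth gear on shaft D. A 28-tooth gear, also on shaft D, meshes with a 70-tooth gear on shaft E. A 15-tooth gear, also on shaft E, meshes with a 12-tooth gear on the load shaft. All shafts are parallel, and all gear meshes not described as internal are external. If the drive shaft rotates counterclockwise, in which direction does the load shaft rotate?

counterclockwise

the drive shaft → shaft B: internal mesh, same direction → CCW.
shaft B → shaft C: external mesh, 1 reversal → CW.
shaft C → shaft D: external mesh, 1 reversal → CCW.
shaft D → shaft E: external mesh, 1 reversal → CW.
shaft E → the load shaft: external mesh, 1 reversal → CCW.
4 reversals in total — an even number — so the load shaft turns the same way as the drive shaft.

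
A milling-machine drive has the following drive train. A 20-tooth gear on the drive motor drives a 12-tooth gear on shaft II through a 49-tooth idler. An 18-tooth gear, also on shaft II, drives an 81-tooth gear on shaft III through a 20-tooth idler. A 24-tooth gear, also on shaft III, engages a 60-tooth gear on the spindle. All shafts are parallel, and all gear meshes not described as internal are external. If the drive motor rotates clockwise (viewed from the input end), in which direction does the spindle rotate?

the drive motor → shaft II: driver → idler → driven is 2 external meshes, 2 reversals → CW.
shaft II → shaft III: driver → idler → driven is 2 external meshes, 2 reversals → CW.
shaft III → the spindle: external mesh, 1 reversal → CCW.
5 reversals in total — an odd number — so the spindle turns opposite to the drive motor.

counterclockwise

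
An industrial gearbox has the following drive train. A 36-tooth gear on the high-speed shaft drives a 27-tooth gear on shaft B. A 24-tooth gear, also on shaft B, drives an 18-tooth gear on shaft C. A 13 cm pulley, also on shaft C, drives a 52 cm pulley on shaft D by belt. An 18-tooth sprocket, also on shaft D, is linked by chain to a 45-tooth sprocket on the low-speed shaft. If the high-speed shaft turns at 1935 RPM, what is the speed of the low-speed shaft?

344 RPM

gear mesh 27/36 = 0.75 → 1935/0.75 = 2580 RPM
gear mesh 18/24 = 0.75 → 2580/0.75 = 3440 RPM
belt 52/13 = 4 → 3440/4 = 860 RPM
chain 45/18 = 2.5 → 860/2.5 = 344 RPM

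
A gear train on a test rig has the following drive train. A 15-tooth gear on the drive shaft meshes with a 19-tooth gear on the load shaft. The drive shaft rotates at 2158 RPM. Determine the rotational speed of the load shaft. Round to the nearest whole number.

1704 RPM

Gear mesh: ratio = 19/15 = 1.2667, so the load shaft turns at 2158 / 1.2667 = 1703.7 RPM.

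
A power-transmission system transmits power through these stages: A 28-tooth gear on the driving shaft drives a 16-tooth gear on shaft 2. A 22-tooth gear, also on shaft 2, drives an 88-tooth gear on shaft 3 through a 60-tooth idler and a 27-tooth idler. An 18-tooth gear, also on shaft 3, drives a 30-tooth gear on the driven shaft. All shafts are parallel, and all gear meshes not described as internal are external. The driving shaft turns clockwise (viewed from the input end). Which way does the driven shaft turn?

the driving shaft → shaft 2: external mesh, 1 reversal → CCW.
shaft 2 → shaft 3: driver → idler → idler → driven is 3 external meshes, 3 reversals → CW.
shaft 3 → the driven shaft: external mesh, 1 reversal → CCW.
5 reversals in total — an odd number — so the driven shaft turns opposite to the driving shaft.

counterclockwise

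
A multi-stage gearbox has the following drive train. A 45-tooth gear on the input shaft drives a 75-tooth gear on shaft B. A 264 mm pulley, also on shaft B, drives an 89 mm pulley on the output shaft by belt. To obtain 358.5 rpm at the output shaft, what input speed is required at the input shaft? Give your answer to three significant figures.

201 rpm

Overall ratio R = 1.6667 × 0.33712 = 0.56187.
Required input speed = output speed × R = 358.5 × 0.56187 = 201.43 rpm.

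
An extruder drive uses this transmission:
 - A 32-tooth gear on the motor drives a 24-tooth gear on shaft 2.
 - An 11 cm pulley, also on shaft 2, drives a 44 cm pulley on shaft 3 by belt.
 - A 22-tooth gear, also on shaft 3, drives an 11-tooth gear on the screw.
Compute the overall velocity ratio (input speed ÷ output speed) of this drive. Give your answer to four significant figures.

Each stage contributes driven/driver: gear mesh 24/32 = 0.75, belt 44/11 = 4, gear mesh 11/22 = 0.5.
Overall: 0.75 × 4 × 0.5 = 1.5.

1.500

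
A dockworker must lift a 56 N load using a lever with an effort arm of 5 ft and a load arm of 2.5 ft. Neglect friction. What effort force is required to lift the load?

Lever MA = effort arm / load arm = 5/2.5 = 2.
Effort = load / MA = 56 / 2 = 28 N.

28 N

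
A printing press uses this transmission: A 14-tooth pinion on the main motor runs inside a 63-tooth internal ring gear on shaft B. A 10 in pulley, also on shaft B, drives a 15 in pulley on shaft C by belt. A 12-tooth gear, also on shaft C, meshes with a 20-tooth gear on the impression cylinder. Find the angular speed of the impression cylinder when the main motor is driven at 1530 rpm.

Internal gear: ratio = 63/14 = 4.5, so shaft B turns at 1530 / 4.5 = 340 rpm.
Belt: ratio = 15/10 = 1.5, so shaft C turns at 340 / 1.5 = 226.67 rpm.
Gear mesh: ratio = 20/12 = 1.6667, so the impression cylinder turns at 226.67 / 1.6667 = 136 rpm.

136 rpm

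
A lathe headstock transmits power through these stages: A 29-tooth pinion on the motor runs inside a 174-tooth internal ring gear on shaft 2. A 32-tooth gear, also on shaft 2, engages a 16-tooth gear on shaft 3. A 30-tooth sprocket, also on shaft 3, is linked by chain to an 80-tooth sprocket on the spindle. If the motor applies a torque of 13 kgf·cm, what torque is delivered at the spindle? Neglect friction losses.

Internal gear: ratio = 174/29 = 6; torque at shaft 2 = 13 × 6 = 78 kgf·cm.
Gear mesh: ratio = 16/32 = 0.5; torque at shaft 3 = 78 × 0.5 = 39 kgf·cm.
Chain: ratio = 80/30 = 2.6667; torque at the spindle = 39 × 2.6667 = 104 kgf·cm.

104 kgf·cm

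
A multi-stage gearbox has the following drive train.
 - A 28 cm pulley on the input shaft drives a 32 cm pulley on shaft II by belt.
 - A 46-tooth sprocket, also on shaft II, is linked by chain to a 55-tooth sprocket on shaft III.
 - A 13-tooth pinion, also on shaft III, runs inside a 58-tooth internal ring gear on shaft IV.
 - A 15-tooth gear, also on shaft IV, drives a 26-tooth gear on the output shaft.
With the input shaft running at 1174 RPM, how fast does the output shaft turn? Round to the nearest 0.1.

111.1 RPM

the input shaft → shaft II (belt, 32/28): 1174 ÷ 1.1429 = 1027.2 RPM
shaft II → shaft III (chain, 55/46): 1027.2 ÷ 1.1957 = 859.15 RPM
shaft III → shaft IV (internal gear, 58/13): 859.15 ÷ 4.4615 = 192.57 RPM
shaft IV → the output shaft (gear mesh, 26/15): 192.57 ÷ 1.7333 = 111.1 RPM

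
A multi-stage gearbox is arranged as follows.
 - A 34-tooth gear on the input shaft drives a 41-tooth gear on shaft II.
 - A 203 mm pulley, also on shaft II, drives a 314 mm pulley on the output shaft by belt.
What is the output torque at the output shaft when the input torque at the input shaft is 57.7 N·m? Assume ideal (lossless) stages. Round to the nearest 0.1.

After the gear mesh (41/34): 57.7 × 1.2059 = 69.579 N·m
After the belt (314/203): 69.579 × 1.5468 = 107.63 N·m

107.6 N·m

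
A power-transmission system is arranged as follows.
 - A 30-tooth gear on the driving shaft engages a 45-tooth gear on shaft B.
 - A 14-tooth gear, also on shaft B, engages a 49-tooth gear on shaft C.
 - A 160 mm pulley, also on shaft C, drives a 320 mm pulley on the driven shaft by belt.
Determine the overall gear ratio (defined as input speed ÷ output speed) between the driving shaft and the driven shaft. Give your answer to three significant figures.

Each stage contributes driven/driver: gear mesh 45/30 = 1.5, gear mesh 49/14 = 3.5, belt 320/160 = 2.
Overall: 1.5 × 3.5 × 2 = 10.5.

10.5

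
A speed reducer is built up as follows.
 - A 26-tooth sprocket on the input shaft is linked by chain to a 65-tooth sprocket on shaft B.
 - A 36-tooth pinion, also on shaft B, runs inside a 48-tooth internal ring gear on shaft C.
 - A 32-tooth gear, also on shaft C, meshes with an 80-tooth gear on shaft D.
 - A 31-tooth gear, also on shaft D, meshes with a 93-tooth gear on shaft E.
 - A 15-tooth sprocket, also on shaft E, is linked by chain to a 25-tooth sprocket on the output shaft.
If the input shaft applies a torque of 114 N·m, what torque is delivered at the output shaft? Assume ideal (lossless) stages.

chain 65/26 = 2.5 → τ = 114·2.5 = 285 N·m
internal gear 48/36 = 1.3333 → τ = 285·1.3333 = 380 N·m
gear mesh 80/32 = 2.5 → τ = 380·2.5 = 950 N·m
gear mesh 93/31 = 3 → τ = 950·3 = 2850 N·m
chain 25/15 = 1.6667 → τ = 2850·1.6667 = 4750 N·m

4750 N·m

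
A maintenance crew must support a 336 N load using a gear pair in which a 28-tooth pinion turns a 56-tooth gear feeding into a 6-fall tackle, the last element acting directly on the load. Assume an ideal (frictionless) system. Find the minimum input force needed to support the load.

Gear pair MA = 56/28 = 2.
Block-and-tackle MA = number of supporting rope parts = 6.
Combined ideal MA = 2 × 6 = 12.
Effort = load / MA = 336 / 12 = 28 N.

28 N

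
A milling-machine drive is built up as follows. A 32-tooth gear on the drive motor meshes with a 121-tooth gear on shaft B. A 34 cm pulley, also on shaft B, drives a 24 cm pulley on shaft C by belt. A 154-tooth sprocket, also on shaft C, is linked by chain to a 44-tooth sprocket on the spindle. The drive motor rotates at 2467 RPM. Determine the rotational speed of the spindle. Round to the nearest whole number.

3235 RPM

the drive motor → shaft B (gear mesh, 121/32): 2467 ÷ 3.7812 = 652.43 RPM
shaft B → shaft C (belt, 24/34): 652.43 ÷ 0.70588 = 924.28 RPM
shaft C → the spindle (chain, 44/154): 924.28 ÷ 0.28571 = 3235 RPM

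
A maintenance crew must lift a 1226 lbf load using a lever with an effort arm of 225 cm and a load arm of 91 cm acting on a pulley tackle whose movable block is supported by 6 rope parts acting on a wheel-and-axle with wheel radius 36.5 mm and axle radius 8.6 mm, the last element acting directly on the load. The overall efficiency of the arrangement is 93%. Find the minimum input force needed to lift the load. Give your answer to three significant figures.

Lever MA = effort arm / load arm = 225/91 = 2.4725.
Block-and-tackle MA = number of supporting rope parts = 6.
Wheel-and-axle MA = R/r = 36.5/8.6 = 4.2442.
Combined ideal MA = 2.4725 × 6 × 4.2442 = 62.963.
Actual MA = 62.963 × 0.93 = 58.556.
Effort = load / actual MA = 1226 / 58.556 = 20.937 lbf.

20.9 lbf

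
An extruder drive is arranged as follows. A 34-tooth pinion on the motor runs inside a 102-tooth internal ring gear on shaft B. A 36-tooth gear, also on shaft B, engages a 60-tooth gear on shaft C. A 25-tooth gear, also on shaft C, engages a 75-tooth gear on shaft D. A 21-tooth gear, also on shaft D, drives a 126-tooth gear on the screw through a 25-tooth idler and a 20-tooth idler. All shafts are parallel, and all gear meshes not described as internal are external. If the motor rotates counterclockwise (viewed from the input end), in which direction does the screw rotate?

the motor → shaft B: internal mesh, same direction → CCW.
shaft B → shaft C: external mesh, 1 reversal → CW.
shaft C → shaft D: external mesh, 1 reversal → CCW.
shaft D → the screw: driver → idler → idler → driven is 3 external meshes, 3 reversals → CW.
5 reversals in total — an odd number — so the screw turns opposite to the motor.

clockwise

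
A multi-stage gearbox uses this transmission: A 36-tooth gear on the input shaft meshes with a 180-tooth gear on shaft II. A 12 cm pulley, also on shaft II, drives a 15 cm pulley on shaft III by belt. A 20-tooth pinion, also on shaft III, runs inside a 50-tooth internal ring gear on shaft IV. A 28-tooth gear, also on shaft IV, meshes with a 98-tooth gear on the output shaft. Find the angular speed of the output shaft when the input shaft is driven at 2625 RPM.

the input shaft → shaft II (gear mesh, 180/36): 2625 ÷ 5 = 525 RPM
shaft II → shaft III (belt, 15/12): 525 ÷ 1.25 = 420 RPM
shaft III → shaft IV (internal gear, 50/20): 420 ÷ 2.5 = 168 RPM
shaft IV → the output shaft (gear mesh, 98/28): 168 ÷ 3.5 = 48 RPM

48 RPM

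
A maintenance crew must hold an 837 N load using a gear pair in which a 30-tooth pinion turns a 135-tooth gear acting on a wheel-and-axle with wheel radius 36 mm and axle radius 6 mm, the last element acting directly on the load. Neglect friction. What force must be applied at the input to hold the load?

Gear pair MA = 135/30 = 4.5.
Wheel-and-axle MA = R/r = 36/6 = 6.
Combined ideal MA = 4.5 × 6 = 27.
Effort = load / MA = 837 / 27 = 31 N.

31 N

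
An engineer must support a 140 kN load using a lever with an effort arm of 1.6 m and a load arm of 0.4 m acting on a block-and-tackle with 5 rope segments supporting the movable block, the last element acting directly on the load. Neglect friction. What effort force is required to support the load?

Lever MA = effort arm / load arm = 1.6/0.4 = 4.
Block-and-tackle MA = number of supporting rope parts = 5.
Combined ideal MA = 4 × 5 = 20.
Effort = load / MA = 140 / 20 = 7 kN.

7 kN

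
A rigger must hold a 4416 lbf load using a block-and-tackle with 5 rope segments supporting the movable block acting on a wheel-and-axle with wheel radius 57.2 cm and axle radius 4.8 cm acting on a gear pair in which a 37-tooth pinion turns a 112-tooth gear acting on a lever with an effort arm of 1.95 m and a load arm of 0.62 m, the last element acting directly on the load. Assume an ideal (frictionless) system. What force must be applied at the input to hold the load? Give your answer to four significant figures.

Block-and-tackle MA = number of supporting rope parts = 5.
Wheel-and-axle MA = R/r = 57.2/4.8 = 11.917.
Gear pair MA = 112/37 = 3.027.
Lever MA = effort arm / load arm = 1.95/0.62 = 3.1452.
Combined ideal MA = 5 × 11.917 × 3.027 × 3.1452 = 567.26.
Effort = load / MA = 4416 / 567.26 = 7.7848 lbf.

7.785 lbf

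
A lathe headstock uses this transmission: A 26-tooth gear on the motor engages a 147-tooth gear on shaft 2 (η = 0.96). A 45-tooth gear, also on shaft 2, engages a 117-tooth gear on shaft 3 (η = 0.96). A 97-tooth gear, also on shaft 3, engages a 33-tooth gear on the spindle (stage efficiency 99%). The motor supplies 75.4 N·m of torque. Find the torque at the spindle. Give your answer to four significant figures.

gear mesh 147/26 = 5.6538 → τ = 75.4·5.6538·0.96 = 409.25 N·m
gear mesh 117/45 = 2.6 → τ = 409.25·2.6·0.96 = 1021.5 N·m
gear mesh 33/97 = 0.34021 → τ = 1021.5·0.34021·0.99 = 344.04 N·m

344.0 N·m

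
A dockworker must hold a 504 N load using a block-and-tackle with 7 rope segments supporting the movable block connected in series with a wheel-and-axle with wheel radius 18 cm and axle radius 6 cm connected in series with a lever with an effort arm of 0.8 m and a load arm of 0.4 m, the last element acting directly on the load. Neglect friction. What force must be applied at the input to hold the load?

12 N

Block-and-tackle MA = number of supporting rope parts = 7.
Wheel-and-axle MA = R/r = 18/6 = 3.
Lever MA = effort arm / load arm = 0.8/0.4 = 2.
Combined ideal MA = 7 × 3 × 2 = 42.
Effort = load / MA = 504 / 42 = 12 N.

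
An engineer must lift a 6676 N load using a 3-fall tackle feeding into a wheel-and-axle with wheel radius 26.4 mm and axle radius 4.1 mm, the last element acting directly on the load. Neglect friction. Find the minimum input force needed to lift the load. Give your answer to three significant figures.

Block-and-tackle MA = number of supporting rope parts = 3.
Wheel-and-axle MA = R/r = 26.4/4.1 = 6.439.
Combined ideal MA = 3 × 6.439 = 19.317.
Effort = load / MA = 6676 / 19.317 = 345.6 N.

346 N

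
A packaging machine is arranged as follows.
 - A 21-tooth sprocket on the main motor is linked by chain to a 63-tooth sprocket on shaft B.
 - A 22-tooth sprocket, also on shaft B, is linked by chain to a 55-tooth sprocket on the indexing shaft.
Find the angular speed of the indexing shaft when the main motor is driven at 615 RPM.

chain 63/21 = 3 → 615/3 = 205 RPM
chain 55/22 = 2.5 → 205/2.5 = 82 RPM

82 RPM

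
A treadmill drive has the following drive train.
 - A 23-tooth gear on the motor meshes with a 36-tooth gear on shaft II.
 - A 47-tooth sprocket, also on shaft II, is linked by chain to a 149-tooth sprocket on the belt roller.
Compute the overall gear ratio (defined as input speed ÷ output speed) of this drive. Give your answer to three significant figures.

4.96

Each stage contributes driven/driver: gear mesh 36/23 = 1.5652, chain 149/47 = 3.1702.
Overall: 1.5652 × 3.1702 = 4.9621.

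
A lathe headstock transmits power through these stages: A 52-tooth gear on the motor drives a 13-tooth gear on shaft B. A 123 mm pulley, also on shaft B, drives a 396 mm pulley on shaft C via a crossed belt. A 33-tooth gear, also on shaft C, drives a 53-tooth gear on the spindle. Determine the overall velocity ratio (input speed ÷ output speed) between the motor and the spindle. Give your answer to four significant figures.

1.293

Each stage contributes driven/driver: gear mesh 13/52 = 0.25, belt 396/123 = 3.2195, gear mesh 53/33 = 1.6061.
Overall: 0.25 × 3.2195 × 1.6061 = 1.2927.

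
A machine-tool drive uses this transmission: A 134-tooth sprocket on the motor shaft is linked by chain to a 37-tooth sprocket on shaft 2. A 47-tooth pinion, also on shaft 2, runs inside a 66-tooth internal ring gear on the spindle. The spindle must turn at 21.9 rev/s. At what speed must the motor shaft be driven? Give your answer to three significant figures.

8.49 rev/s

Overall ratio R = 0.27612 × 1.4043 = 0.38774.
Required input speed = output speed × R = 21.9 × 0.38774 = 8.4916 rev/s.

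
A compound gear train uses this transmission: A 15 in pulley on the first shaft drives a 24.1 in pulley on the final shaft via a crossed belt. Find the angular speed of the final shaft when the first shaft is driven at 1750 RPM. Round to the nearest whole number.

the first shaft → the final shaft (belt, 24.1/15): 1750 ÷ 1.6067 = 1089.2 RPM

1089 RPM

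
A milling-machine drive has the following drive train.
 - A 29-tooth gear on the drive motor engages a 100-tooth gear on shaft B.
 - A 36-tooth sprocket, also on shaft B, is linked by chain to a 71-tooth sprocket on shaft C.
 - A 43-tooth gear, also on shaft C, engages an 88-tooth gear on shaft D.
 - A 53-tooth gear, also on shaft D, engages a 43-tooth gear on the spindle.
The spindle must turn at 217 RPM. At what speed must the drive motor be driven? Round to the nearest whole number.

2450 RPM

Overall ratio R = 3.4483 × 1.9722 × 2.0465 × 0.81132 = 11.292.
Required input speed = output speed × R = 217 × 11.292 = 2450.3 RPM.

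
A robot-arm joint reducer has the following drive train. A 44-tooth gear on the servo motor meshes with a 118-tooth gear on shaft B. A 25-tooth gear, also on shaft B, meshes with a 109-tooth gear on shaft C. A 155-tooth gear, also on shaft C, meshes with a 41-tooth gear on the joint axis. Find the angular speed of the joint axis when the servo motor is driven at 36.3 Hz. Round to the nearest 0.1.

Gear mesh: ratio = 118/44 = 2.6818, so shaft B turns at 36.3 / 2.6818 = 13.536 Hz.
Gear mesh: ratio = 109/25 = 4.36, so shaft C turns at 13.536 / 4.36 = 3.1045 Hz.
Gear mesh: ratio = 41/155 = 0.26452, so the joint axis turns at 3.1045 / 0.26452 = 11.737 Hz.

11.7 Hz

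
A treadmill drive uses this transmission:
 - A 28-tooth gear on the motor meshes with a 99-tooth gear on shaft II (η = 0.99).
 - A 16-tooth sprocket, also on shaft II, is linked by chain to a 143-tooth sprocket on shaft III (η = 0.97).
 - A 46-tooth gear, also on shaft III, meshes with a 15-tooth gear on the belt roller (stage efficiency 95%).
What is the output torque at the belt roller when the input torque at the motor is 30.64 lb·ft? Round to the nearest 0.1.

After the gear mesh (99/28): 30.64 × 3.5357 × 0.99 = 107.25 lb·ft
After the chain (143/16): 107.25 × 8.9375 × 0.97 = 929.8 lb·ft
After the gear mesh (15/46): 929.8 × 0.32609 × 0.95 = 288.04 lb·ft

288.0 lb·ft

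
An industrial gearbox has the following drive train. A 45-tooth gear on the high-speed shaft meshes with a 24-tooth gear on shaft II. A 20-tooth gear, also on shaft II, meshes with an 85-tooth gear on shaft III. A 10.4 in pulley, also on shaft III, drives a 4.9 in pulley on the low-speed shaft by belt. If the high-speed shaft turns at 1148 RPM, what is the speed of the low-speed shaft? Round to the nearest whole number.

1075 RPM

the high-speed shaft → shaft II (gear mesh, 24/45): 1148 ÷ 0.53333 = 2152.5 RPM
shaft II → shaft III (gear mesh, 85/20): 2152.5 ÷ 4.25 = 506.47 RPM
shaft III → the low-speed shaft (belt, 4.9/10.4): 506.47 ÷ 0.47115 = 1075 RPM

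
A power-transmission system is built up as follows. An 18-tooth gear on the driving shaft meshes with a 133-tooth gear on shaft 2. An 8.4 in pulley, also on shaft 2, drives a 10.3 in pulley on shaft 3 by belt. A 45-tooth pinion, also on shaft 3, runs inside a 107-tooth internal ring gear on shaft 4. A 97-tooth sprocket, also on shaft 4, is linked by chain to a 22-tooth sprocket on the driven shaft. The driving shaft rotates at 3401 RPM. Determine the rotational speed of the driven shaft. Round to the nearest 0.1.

696.1 RPM

the driving shaft → shaft 2 (gear mesh, 133/18): 3401 ÷ 7.3889 = 460.29 RPM
shaft 2 → shaft 3 (belt, 10.3/8.4): 460.29 ÷ 1.2262 = 375.38 RPM
shaft 3 → shaft 4 (internal gear, 107/45): 375.38 ÷ 2.3778 = 157.87 RPM
shaft 4 → the driven shaft (chain, 22/97): 157.87 ÷ 0.2268 = 696.06 RPM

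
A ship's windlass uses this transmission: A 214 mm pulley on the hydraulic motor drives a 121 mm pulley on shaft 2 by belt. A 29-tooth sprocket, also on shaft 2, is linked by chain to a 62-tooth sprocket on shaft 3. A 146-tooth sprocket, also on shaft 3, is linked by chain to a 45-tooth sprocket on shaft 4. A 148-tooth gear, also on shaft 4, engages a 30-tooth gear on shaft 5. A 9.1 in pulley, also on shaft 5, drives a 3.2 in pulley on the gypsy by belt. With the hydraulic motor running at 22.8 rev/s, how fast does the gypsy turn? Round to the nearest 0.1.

the hydraulic motor → shaft 2 (belt, 121/214): 22.8 ÷ 0.56542 = 40.324 rev/s
shaft 2 → shaft 3 (chain, 62/29): 40.324 ÷ 2.1379 = 18.861 rev/s
shaft 3 → shaft 4 (chain, 45/146): 18.861 ÷ 0.30822 = 61.194 rev/s
shaft 4 → shaft 5 (gear mesh, 30/148): 61.194 ÷ 0.2027 = 301.89 rev/s
shaft 5 → the gypsy (belt, 3.2/9.1): 301.89 ÷ 0.35165 = 858.5 rev/s

858.5 rev/s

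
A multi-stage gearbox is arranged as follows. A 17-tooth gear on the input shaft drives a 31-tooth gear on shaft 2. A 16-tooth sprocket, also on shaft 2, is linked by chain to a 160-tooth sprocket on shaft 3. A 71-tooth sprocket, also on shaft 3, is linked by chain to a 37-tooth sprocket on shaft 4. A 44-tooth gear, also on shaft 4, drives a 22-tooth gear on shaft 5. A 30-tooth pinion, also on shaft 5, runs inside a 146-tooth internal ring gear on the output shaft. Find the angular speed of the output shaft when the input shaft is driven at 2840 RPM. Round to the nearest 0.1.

122.8 RPM

the input shaft → shaft 2 (gear mesh, 31/17): 2840 ÷ 1.8235 = 1557.4 RPM
shaft 2 → shaft 3 (chain, 160/16): 1557.4 ÷ 10 = 155.74 RPM
shaft 3 → shaft 4 (chain, 37/71): 155.74 ÷ 0.52113 = 298.86 RPM
shaft 4 → shaft 5 (gear mesh, 22/44): 298.86 ÷ 0.5 = 597.71 RPM
shaft 5 → the output shaft (internal gear, 146/30): 597.71 ÷ 4.8667 = 122.82 RPM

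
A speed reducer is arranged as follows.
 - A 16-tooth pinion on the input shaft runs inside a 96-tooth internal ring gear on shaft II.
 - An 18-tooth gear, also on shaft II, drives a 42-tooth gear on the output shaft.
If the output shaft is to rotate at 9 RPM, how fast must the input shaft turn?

126 RPM

Overall ratio R = 6 × 2.3333 = 14.
Required input speed = output speed × R = 9 × 14 = 126 RPM.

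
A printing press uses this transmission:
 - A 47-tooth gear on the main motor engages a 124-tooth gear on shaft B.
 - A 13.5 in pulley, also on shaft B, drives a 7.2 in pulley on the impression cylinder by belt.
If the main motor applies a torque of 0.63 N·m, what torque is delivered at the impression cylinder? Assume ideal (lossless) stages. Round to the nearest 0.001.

0.886 N·m

After the gear mesh (124/47): 0.63 × 2.6383 = 1.6621 N·m
After the belt (7.2/13.5): 1.6621 × 0.53333 = 0.88647 N·m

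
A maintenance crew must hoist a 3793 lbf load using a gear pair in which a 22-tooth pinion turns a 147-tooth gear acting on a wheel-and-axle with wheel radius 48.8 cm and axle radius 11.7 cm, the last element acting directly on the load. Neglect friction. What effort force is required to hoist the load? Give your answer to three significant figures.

136 lbf

Gear pair MA = 147/22 = 6.6818.
Wheel-and-axle MA = R/r = 48.8/11.7 = 4.1709.
Combined ideal MA = 6.6818 × 4.1709 = 27.869.
Effort = load / MA = 3793 / 27.869 = 136.1 lbf.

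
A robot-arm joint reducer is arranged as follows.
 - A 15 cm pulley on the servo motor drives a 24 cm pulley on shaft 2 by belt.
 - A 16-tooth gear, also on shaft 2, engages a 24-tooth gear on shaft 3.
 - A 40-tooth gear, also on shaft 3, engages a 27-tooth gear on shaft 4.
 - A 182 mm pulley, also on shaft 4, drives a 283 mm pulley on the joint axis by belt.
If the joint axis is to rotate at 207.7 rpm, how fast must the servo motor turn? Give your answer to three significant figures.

523 rpm

Overall ratio R = 1.6 × 1.5 × 0.675 × 1.5549 = 2.519.
Required input speed = output speed × R = 207.7 × 2.519 = 523.2 rpm.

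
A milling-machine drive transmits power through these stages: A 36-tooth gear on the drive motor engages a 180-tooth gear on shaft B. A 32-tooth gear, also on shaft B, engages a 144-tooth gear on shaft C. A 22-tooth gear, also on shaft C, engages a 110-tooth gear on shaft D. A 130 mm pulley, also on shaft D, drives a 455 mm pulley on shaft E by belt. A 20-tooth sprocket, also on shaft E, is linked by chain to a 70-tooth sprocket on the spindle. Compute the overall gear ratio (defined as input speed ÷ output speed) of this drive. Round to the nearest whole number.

1378

Each stage contributes driven/driver: gear mesh 180/36 = 5, gear mesh 144/32 = 4.5, gear mesh 110/22 = 5, belt 455/130 = 3.5, chain 70/20 = 3.5.
Overall: 5 × 4.5 × 5 × 3.5 × 3.5 = 1378.1.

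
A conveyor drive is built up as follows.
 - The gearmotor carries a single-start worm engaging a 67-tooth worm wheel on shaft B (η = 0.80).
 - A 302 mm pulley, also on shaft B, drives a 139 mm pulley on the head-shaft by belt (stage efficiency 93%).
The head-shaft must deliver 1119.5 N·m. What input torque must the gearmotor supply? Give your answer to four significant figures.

Overall ratio R = 67 × 0.46026 = 30.838; overall efficiency η = 0.80 × 0.93 = 0.7440.
Input torque = output torque / (R × η) = 1119.5 / (30.838 × 0.7440) = 48.794 N·m.

48.79 N·m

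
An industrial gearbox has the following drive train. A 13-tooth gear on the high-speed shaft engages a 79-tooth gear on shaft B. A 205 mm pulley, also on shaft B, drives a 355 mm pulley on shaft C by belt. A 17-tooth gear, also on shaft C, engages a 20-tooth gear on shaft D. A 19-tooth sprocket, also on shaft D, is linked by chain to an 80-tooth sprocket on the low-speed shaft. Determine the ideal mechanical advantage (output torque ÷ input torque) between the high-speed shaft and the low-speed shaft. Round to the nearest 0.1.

52.1

Each stage contributes driven/driver: gear mesh 79/13 = 6.0769, belt 355/205 = 1.7317, gear mesh 20/17 = 1.1765, chain 80/19 = 4.2105.
Overall: 6.0769 × 1.7317 × 1.1765 × 4.2105 = 52.129.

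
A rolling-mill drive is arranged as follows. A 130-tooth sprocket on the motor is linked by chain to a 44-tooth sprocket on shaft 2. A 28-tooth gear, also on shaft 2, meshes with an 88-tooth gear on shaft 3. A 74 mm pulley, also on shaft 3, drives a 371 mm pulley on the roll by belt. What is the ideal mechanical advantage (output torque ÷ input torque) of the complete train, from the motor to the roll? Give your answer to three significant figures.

Each stage contributes driven/driver: chain 44/130 = 0.33846, gear mesh 88/28 = 3.1429, belt 371/74 = 5.0135.
Overall: 0.33846 × 3.1429 × 5.0135 = 5.3331.

5.33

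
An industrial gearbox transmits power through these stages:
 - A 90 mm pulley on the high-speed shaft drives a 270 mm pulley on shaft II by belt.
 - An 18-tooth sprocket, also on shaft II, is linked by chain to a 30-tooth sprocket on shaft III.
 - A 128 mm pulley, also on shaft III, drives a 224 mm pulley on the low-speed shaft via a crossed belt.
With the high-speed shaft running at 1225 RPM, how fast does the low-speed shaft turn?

Belt: ratio = 270/90 = 3, so shaft II turns at 1225 / 3 = 408.33 RPM.
Chain: ratio = 30/18 = 1.6667, so shaft III turns at 408.33 / 1.6667 = 245 RPM.
Belt: ratio = 224/128 = 1.75, so the low-speed shaft turns at 245 / 1.75 = 140 RPM.

140 RPM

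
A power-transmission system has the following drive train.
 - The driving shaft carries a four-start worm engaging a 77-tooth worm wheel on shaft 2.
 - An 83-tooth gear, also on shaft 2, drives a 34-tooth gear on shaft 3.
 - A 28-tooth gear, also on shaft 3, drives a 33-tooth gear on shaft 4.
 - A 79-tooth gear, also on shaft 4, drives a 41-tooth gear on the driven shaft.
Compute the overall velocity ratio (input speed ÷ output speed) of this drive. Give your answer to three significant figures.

Each stage contributes driven/driver: worm 77/4 = 19.25, gear mesh 34/83 = 0.40964, gear mesh 33/28 = 1.1786, gear mesh 41/79 = 0.51899.
Overall: 19.25 × 0.40964 × 1.1786 × 0.51899 = 4.8233.

4.82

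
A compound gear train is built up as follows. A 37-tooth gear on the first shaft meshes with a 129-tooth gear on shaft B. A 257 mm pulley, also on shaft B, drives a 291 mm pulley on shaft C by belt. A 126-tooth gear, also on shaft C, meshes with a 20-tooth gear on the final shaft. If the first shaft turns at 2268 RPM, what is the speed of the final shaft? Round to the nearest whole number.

the first shaft → shaft B (gear mesh, 129/37): 2268 ÷ 3.4865 = 650.51 RPM
shaft B → shaft C (belt, 291/257): 650.51 ÷ 1.1323 = 574.51 RPM
shaft C → the final shaft (gear mesh, 20/126): 574.51 ÷ 0.15873 = 3619.4 RPM

3619 RPM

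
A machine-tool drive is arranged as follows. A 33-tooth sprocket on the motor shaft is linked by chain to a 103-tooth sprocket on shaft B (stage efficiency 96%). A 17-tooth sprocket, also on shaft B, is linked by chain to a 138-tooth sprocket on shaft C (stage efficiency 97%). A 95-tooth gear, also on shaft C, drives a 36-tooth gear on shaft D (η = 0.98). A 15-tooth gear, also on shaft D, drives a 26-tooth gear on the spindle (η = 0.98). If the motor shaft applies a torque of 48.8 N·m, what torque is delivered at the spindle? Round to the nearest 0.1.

Chain: ratio = 103/33 = 3.1212; torque at shaft B = 48.8 × 3.1212 × 0.96 = 146.22 N·m.
Chain: ratio = 138/17 = 8.1176; torque at shaft C = 146.22 × 8.1176 × 0.97 = 1151.4 N·m.
Gear mesh: ratio = 36/95 = 0.37895; torque at shaft D = 1151.4 × 0.37895 × 0.98 = 427.58 N·m.
Gear mesh: ratio = 26/15 = 1.7333; torque at the spindle = 427.58 × 1.7333 × 0.98 = 726.32 N·m.

726.3 N·m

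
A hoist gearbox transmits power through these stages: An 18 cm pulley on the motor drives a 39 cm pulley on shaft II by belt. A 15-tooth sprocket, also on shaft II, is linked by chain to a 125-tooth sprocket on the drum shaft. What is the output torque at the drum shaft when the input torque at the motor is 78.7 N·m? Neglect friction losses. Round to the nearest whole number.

1421 N·m

belt 39/18 = 2.1667 → τ = 78.7·2.1667 = 170.52 N·m
chain 125/15 = 8.3333 → τ = 170.52·8.3333 = 1421 N·m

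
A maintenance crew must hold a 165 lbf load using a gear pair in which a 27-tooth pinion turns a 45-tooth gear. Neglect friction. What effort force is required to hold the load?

Gear pair MA = 45/27 = 1.6667.
Effort = load / MA = 165 / 1.6667 = 99 lbf.

99 lbf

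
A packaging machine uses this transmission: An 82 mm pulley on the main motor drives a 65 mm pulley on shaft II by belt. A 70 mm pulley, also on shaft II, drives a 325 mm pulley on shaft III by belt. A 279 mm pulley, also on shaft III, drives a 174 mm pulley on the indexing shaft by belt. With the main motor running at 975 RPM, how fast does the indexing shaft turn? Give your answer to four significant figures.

424.8 RPM

belt 65/82 = 0.79268 → 975/0.79268 = 1230 RPM
belt 325/70 = 4.6429 → 1230/4.6429 = 264.92 RPM
belt 174/279 = 0.62366 → 264.92/0.62366 = 424.79 RPM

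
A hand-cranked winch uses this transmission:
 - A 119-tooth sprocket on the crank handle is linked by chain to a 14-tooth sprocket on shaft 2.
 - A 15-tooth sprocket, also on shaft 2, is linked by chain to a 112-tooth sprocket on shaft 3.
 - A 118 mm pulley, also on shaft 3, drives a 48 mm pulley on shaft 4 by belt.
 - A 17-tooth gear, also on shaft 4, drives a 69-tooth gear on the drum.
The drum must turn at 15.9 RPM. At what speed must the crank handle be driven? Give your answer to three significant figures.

Overall ratio R = 0.11765 × 7.4667 × 0.40678 × 4.0588 = 1.4503.
Required input speed = output speed × R = 15.9 × 1.4503 = 23.06 RPM.

23.1 RPM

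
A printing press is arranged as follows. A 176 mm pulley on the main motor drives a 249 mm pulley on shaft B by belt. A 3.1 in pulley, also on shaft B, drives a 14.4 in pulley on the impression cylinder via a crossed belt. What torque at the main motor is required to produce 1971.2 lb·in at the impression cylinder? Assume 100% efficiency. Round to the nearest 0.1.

299.9 lb·in

Overall ratio R = 1.4148 × 4.6452 = 6.5718.
Input torque = output torque / R = 1971.2 / 6.5718 = 299.95 lb·in.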